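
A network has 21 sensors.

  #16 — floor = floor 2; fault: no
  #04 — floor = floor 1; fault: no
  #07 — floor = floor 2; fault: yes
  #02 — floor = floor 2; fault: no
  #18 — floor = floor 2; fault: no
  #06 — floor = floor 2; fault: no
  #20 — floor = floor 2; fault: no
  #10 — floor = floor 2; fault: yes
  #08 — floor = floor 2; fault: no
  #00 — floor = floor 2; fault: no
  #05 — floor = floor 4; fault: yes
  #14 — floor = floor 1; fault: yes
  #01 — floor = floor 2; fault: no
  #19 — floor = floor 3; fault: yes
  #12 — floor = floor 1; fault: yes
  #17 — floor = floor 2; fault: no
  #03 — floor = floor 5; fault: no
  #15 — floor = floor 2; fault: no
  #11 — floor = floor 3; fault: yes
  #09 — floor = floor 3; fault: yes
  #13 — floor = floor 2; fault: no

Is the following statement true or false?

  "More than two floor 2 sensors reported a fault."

The determiner here denotes the relation: |A ∩ B| > 2.
A (the restrictor) = {#16, #07, #02, #18, #06, #20, #10, #08, #00, #01, #17, #15, #13}, |A| = 13.
A ∩ B = {#07, #10}, so |A ∩ B| = 2.
|A ∩ B| = 2, so the statement is false.

False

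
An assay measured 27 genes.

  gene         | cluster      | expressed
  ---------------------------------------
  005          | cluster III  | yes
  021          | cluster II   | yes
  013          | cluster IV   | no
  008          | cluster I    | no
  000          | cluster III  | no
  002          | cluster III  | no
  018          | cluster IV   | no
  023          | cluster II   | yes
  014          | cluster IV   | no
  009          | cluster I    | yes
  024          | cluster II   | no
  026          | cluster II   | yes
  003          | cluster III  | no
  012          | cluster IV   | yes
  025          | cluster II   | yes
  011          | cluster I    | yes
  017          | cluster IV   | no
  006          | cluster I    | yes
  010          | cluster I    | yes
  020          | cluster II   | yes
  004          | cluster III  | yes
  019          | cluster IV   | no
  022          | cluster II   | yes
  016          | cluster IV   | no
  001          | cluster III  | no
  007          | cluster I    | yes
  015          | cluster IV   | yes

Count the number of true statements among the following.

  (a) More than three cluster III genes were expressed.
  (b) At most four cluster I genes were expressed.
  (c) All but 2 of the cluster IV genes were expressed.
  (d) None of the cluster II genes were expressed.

(a) cluster III: |A| = 6, |A ∩ B| = 2; needs |A ∩ B| > 3 — false.
(b) cluster I: |A| = 6, |A ∩ B| = 5; needs |A ∩ B| ≤ 4 — false.
(c) cluster IV: |A| = 8, |A ∩ B| = 2; needs |A ∖ B| = 2 — false.
(d) cluster II: |A| = 7, |A ∩ B| = 6; needs A ∩ B = ∅ (|A ∩ B| = 0) — false.

0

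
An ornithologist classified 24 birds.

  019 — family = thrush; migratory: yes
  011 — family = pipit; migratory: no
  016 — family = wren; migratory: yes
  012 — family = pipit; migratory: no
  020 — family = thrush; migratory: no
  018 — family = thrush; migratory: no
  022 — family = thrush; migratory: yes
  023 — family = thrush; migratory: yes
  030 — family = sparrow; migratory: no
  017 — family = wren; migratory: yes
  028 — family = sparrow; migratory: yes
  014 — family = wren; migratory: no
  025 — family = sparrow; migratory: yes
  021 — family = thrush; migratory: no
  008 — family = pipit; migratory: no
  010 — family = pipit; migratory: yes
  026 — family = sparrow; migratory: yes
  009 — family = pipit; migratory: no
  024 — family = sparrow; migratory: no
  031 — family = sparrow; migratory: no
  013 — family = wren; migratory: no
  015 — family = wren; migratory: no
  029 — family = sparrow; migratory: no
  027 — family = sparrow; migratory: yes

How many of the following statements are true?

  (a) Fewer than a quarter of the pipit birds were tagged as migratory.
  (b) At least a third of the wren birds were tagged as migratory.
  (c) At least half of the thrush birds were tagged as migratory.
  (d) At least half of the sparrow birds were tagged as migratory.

4

(a) pipit: |A| = 5, |A ∩ B| = 1; needs |A ∩ B| / |A| < 1/4 — true.
(b) wren: |A| = 5, |A ∩ B| = 2; needs |A ∩ B| / |A| ≥ 1/3 — true.
(c) thrush: |A| = 6, |A ∩ B| = 3; needs |A ∩ B| ≥ |A ∖ B| — true.
(d) sparrow: |A| = 8, |A ∩ B| = 4; needs |A ∩ B| ≥ |A ∖ B| — true.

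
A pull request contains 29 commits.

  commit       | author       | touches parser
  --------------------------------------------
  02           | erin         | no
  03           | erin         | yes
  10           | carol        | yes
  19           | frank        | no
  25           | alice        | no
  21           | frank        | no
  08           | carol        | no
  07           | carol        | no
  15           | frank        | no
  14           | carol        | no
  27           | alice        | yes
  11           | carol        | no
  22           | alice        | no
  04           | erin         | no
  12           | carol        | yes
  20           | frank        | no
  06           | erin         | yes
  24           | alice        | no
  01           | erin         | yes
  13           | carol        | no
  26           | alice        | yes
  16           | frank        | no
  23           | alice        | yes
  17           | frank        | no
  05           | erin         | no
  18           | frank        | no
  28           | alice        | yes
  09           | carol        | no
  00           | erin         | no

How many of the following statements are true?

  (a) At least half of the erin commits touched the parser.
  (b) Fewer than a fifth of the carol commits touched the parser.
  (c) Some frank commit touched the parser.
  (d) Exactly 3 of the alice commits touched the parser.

(a) erin: |A| = 7, |A ∩ B| = 3; needs |A ∩ B| ≥ |A ∖ B| — false.
(b) carol: |A| = 8, |A ∩ B| = 2; needs |A ∩ B| / |A| < 1/5 — false.
(c) frank: |A| = 7, |A ∩ B| = 0; needs A ∩ B ≠ ∅ (|A ∩ B| ≥ 1) — false.
(d) alice: |A| = 7, |A ∩ B| = 4; needs |A ∩ B| = 3 — false.

0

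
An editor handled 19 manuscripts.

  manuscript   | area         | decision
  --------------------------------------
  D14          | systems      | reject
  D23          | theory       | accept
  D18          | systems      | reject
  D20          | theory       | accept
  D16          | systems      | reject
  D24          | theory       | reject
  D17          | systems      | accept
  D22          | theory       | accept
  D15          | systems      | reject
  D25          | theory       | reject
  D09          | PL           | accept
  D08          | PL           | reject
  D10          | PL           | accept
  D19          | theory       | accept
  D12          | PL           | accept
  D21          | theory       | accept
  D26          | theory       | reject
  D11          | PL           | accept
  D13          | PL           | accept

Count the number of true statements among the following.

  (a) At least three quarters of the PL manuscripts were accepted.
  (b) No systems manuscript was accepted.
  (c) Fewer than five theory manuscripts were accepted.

1

(a) PL: |A| = 6, |A ∩ B| = 5; needs |A ∩ B| / |A| ≥ 3/4 — true.
(b) systems: |A| = 5, |A ∩ B| = 1; needs A ∩ B = ∅ (|A ∩ B| = 0) — false.
(c) theory: |A| = 8, |A ∩ B| = 5; needs |A ∩ B| < 5 — false.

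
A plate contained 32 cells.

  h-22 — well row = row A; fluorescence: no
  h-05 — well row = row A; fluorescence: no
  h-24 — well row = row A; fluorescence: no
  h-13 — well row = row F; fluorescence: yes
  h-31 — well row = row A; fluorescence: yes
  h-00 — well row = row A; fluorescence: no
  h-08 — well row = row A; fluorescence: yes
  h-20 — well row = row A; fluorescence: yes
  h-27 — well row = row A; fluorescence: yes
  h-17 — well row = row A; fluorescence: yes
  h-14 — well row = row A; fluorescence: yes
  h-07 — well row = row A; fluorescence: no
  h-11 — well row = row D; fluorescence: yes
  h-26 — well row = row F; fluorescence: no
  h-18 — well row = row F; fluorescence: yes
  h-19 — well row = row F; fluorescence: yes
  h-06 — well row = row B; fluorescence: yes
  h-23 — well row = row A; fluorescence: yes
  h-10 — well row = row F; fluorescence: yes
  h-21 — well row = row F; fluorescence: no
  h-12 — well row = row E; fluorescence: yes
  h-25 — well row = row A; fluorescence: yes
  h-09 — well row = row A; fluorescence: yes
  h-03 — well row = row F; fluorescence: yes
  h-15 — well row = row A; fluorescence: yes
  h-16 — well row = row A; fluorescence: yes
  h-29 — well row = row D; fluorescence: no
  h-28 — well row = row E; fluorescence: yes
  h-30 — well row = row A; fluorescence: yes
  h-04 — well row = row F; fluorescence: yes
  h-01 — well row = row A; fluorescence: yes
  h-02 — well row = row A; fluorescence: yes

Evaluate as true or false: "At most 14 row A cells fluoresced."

True

Truth condition: |A ∩ B| ≤ 14.
|A| = 19, |A ∩ B| = 14, |A ∖ B| = 5.
|A ∩ B| = 14, so the statement is true.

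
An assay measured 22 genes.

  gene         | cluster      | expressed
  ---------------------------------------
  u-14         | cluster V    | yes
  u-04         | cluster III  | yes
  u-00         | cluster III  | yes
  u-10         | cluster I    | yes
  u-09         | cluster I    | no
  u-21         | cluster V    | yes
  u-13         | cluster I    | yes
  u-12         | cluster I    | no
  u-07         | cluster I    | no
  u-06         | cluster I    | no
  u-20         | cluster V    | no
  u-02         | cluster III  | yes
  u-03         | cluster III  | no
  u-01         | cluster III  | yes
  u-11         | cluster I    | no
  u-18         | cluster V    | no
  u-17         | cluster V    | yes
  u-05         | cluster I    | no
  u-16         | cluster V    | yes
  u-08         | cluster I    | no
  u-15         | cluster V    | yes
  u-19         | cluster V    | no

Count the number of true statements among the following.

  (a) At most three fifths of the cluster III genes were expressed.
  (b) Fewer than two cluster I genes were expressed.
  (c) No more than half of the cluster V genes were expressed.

0

(a) cluster III: |A| = 5, |A ∩ B| = 4; needs |A ∩ B| / |A| ≤ 3/5 — false.
(b) cluster I: |A| = 9, |A ∩ B| = 2; needs |A ∩ B| < 2 — false.
(c) cluster V: |A| = 8, |A ∩ B| = 5; needs |A ∩ B| ≤ |A ∖ B| — false.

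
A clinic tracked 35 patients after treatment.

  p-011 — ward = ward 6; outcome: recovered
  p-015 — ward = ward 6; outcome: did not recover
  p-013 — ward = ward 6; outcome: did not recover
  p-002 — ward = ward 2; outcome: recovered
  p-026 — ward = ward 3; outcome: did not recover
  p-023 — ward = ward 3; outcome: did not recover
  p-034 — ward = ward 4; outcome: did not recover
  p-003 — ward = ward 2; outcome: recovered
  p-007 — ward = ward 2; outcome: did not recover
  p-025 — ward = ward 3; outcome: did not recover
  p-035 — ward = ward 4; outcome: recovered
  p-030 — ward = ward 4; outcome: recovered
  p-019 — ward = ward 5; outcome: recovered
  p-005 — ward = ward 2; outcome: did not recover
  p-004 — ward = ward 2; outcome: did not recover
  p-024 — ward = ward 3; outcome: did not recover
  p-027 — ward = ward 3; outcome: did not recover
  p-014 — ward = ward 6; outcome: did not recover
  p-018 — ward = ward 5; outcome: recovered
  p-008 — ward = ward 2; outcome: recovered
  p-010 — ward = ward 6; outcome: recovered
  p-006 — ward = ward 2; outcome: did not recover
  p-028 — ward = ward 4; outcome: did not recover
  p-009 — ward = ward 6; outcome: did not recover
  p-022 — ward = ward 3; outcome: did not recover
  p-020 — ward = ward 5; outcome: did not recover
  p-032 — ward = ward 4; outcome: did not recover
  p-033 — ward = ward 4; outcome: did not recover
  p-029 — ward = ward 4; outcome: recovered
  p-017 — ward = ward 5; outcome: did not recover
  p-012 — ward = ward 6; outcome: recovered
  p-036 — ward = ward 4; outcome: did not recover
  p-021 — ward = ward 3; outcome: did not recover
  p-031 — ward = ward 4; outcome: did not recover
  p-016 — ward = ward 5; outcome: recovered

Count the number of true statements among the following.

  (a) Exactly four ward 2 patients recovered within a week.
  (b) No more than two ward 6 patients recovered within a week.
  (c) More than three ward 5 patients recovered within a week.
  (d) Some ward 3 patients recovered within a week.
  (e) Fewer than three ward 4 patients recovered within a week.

0

(a) ward 2: |A| = 7, |A ∩ B| = 3; needs |A ∩ B| = 4 — false.
(b) ward 6: |A| = 7, |A ∩ B| = 3; needs |A ∩ B| ≤ 2 — false.
(c) ward 5: |A| = 5, |A ∩ B| = 3; needs |A ∩ B| > 3 — false.
(d) ward 3: |A| = 7, |A ∩ B| = 0; needs A ∩ B ≠ ∅ (|A ∩ B| ≥ 1) — false.
(e) ward 4: |A| = 9, |A ∩ B| = 3; needs |A ∩ B| < 3 — false.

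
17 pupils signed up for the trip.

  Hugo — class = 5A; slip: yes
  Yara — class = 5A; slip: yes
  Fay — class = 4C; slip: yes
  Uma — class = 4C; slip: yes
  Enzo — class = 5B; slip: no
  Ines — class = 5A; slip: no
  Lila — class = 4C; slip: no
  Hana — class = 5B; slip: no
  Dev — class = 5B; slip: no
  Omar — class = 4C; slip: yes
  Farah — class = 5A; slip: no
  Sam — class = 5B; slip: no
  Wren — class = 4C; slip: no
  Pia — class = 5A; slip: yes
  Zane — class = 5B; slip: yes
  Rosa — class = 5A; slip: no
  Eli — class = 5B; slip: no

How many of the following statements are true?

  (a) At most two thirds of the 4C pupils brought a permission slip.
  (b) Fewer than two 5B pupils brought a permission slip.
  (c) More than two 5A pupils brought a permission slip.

(a) 4C: |A| = 5, |A ∩ B| = 3; needs |A ∩ B| / |A| ≤ 2/3 — true.
(b) 5B: |A| = 6, |A ∩ B| = 1; needs |A ∩ B| < 2 — true.
(c) 5A: |A| = 6, |A ∩ B| = 3; needs |A ∩ B| > 2 — true.

3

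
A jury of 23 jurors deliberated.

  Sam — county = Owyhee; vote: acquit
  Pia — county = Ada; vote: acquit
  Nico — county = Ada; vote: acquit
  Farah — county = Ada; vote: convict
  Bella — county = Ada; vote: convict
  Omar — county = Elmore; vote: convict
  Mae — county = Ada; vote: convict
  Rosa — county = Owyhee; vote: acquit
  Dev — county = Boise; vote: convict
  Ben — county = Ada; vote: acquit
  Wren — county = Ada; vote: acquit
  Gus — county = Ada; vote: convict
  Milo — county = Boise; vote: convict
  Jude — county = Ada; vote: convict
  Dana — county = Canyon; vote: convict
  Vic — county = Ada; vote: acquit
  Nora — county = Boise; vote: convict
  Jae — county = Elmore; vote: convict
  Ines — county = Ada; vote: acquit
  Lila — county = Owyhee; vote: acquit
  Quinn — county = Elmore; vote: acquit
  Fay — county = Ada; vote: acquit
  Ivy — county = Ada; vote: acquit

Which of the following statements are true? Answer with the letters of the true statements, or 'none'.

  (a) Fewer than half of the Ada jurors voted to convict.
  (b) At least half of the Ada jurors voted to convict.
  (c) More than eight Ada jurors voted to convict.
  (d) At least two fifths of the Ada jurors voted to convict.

(a)

|A| = 13, |A ∩ B| = 5, |A ∖ B| = 8.
(a) |A ∩ B| < |A ∖ B|: holds.
(b) |A ∩ B| ≥ |A ∖ B|: fails.
(c) |A ∩ B| > 8: fails.
(d) |A ∩ B| / |A| ≥ 2/5: fails.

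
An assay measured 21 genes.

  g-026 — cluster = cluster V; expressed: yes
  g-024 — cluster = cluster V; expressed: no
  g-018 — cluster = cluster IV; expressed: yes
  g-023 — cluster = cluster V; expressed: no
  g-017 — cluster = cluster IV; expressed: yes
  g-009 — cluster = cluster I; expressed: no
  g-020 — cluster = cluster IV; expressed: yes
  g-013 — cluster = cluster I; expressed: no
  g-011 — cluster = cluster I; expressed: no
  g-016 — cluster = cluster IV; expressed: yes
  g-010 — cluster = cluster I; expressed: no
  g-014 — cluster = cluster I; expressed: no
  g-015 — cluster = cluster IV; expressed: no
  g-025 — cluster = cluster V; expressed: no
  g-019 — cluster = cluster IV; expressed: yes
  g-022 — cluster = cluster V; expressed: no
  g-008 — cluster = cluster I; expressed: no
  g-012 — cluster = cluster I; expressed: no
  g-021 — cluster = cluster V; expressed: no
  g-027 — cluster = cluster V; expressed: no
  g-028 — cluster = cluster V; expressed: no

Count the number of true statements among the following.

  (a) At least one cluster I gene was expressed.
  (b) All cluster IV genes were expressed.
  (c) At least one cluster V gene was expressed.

(a) cluster I: |A| = 7, |A ∩ B| = 0; needs A ∩ B ≠ ∅ (|A ∩ B| ≥ 1) — false.
(b) cluster IV: |A| = 6, |A ∩ B| = 5; needs A ⊆ B, i.e. every element of A is in B (|A ∖ B| = 0) — false.
(c) cluster V: |A| = 8, |A ∩ B| = 1; needs A ∩ B ≠ ∅ (|A ∩ B| ≥ 1) — true.

1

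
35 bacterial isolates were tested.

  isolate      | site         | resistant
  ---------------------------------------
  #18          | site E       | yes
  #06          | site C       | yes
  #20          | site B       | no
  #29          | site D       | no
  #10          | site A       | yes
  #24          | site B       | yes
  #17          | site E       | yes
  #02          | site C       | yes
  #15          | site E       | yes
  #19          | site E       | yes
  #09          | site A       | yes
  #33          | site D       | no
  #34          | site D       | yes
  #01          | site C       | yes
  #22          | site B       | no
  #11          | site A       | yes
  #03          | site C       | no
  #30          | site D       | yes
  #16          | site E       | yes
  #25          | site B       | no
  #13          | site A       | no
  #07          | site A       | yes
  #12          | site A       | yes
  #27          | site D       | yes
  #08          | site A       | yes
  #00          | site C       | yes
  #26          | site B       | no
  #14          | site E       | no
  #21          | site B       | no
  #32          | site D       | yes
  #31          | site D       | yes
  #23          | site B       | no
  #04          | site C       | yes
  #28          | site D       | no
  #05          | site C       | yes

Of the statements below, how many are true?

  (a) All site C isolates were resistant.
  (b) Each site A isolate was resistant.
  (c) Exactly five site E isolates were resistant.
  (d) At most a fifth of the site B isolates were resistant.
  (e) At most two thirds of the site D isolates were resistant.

(a) site C: |A| = 7, |A ∩ B| = 6; needs A ⊆ B, i.e. every element of A is in B (|A ∖ B| = 0) — false.
(b) site A: |A| = 7, |A ∩ B| = 6; needs A ⊆ B, i.e. every element of A is in B (|A ∖ B| = 0) — false.
(c) site E: |A| = 6, |A ∩ B| = 5; needs |A ∩ B| = 5 — true.
(d) site B: |A| = 7, |A ∩ B| = 1; needs |A ∩ B| / |A| ≤ 1/5 — true.
(e) site D: |A| = 8, |A ∩ B| = 5; needs |A ∩ B| / |A| ≤ 2/3 — true.

3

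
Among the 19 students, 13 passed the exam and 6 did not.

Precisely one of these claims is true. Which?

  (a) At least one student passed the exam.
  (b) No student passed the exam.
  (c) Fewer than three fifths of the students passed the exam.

(a)

|A| = 19, |A ∩ B| = 13, |A ∖ B| = 6.
(a) requires A ∩ B ≠ ∅ (|A ∩ B| ≥ 1): true.
(b) requires A ∩ B = ∅ (|A ∩ B| = 0): false.
(c) requires |A ∩ B| / |A| < 3/5: false.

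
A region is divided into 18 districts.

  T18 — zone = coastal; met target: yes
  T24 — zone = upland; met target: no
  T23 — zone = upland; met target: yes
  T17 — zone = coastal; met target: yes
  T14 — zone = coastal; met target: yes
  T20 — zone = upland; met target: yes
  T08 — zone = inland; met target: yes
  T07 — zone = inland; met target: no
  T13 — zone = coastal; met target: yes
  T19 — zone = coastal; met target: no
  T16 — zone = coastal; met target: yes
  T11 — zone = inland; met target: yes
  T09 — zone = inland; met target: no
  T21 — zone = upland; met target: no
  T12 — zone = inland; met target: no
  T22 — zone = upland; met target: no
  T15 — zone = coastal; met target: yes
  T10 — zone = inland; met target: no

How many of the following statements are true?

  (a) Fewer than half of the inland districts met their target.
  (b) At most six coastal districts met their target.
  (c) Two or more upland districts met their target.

(a) inland: |A| = 6, |A ∩ B| = 2; needs |A ∩ B| < |A ∖ B| — true.
(b) coastal: |A| = 7, |A ∩ B| = 6; needs |A ∩ B| ≤ 6 — true.
(c) upland: |A| = 5, |A ∩ B| = 2; needs |A ∩ B| ≥ 2 — true.

3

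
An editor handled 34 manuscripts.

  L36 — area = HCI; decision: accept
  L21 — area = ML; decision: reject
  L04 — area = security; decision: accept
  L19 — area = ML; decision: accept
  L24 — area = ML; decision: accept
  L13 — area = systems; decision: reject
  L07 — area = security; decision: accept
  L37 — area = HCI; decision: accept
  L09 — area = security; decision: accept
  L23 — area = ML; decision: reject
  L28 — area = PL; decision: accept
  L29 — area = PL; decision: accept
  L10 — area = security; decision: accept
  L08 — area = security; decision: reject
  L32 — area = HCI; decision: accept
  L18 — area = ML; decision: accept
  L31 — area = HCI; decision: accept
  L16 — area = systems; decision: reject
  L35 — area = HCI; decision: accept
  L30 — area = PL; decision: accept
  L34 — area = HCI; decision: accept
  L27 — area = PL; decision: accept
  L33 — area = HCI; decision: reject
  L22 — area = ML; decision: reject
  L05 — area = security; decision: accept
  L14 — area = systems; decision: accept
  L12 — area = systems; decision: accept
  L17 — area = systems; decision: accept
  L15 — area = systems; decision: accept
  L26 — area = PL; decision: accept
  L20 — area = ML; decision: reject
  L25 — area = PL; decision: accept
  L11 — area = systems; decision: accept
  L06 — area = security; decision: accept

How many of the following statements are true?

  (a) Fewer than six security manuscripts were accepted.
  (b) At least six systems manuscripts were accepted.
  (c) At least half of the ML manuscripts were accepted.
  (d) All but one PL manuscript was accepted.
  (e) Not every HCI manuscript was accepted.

1

(a) security: |A| = 7, |A ∩ B| = 6; needs |A ∩ B| < 6 — false.
(b) systems: |A| = 7, |A ∩ B| = 5; needs |A ∩ B| ≥ 6 — false.
(c) ML: |A| = 7, |A ∩ B| = 3; needs |A ∩ B| ≥ |A ∖ B| — false.
(d) PL: |A| = 6, |A ∩ B| = 6; needs |A ∖ B| = 1 — false.
(e) HCI: |A| = 7, |A ∩ B| = 6; needs A ⊄ B (|A ∖ B| ≥ 1) — true.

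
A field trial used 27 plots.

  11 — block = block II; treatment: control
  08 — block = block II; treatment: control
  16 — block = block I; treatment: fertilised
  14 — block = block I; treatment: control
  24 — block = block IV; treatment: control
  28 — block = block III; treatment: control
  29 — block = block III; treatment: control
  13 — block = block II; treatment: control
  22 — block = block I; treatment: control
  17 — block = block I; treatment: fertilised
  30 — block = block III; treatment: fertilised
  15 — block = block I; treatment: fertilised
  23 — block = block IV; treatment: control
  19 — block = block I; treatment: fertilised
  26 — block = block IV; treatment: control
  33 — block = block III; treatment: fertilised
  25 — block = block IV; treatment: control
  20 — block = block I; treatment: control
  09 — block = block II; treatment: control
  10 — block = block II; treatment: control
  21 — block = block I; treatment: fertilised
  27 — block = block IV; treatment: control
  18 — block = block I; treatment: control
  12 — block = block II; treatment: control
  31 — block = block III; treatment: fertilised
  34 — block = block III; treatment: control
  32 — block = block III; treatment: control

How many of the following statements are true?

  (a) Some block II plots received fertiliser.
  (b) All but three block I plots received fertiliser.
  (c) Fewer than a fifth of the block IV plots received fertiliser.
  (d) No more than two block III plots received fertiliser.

(a) block II: |A| = 6, |A ∩ B| = 0; needs A ∩ B ≠ ∅ (|A ∩ B| ≥ 1) — false.
(b) block I: |A| = 9, |A ∩ B| = 5; needs |A ∖ B| = 3 — false.
(c) block IV: |A| = 5, |A ∩ B| = 0; needs |A ∩ B| / |A| < 1/5 — true.
(d) block III: |A| = 7, |A ∩ B| = 3; needs |A ∩ B| ≤ 2 — false.

1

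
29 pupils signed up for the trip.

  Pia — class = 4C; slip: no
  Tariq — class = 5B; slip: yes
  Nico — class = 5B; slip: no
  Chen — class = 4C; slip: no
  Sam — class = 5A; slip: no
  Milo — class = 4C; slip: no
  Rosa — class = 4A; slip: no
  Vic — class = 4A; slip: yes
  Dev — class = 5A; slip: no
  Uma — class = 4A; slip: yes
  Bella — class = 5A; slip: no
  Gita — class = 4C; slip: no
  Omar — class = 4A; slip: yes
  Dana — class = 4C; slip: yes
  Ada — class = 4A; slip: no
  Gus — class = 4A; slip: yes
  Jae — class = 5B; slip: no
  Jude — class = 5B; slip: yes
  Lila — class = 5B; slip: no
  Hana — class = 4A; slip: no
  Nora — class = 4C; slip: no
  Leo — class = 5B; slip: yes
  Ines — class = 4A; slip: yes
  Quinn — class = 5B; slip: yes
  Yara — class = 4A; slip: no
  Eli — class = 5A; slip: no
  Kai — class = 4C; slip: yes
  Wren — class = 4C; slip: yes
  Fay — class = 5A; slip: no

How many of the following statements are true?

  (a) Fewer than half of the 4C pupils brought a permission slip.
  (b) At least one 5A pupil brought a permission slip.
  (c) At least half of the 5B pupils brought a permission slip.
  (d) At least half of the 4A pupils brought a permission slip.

(a) 4C: |A| = 8, |A ∩ B| = 3; needs |A ∩ B| < |A ∖ B| — true.
(b) 5A: |A| = 5, |A ∩ B| = 0; needs A ∩ B ≠ ∅ (|A ∩ B| ≥ 1) — false.
(c) 5B: |A| = 7, |A ∩ B| = 4; needs |A ∩ B| ≥ |A ∖ B| — true.
(d) 4A: |A| = 9, |A ∩ B| = 5; needs |A ∩ B| ≥ |A ∖ B| — true.

3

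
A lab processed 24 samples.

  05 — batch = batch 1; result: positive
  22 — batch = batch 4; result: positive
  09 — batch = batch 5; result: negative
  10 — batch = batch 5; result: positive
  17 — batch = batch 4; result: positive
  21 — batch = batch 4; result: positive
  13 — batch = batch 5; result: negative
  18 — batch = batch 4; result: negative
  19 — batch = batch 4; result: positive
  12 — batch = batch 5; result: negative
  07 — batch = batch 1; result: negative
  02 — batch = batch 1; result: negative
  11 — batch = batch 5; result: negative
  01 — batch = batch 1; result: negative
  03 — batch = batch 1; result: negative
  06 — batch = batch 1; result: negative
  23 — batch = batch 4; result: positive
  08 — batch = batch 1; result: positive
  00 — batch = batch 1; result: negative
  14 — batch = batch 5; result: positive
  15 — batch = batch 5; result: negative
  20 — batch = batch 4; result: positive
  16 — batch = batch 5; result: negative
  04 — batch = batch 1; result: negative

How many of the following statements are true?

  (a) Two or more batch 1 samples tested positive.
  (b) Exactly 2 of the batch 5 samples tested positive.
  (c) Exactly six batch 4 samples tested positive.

3

(a) batch 1: |A| = 9, |A ∩ B| = 2; needs |A ∩ B| ≥ 2 — true.
(b) batch 5: |A| = 8, |A ∩ B| = 2; needs |A ∩ B| = 2 — true.
(c) batch 4: |A| = 7, |A ∩ B| = 6; needs |A ∩ B| = 6 — true.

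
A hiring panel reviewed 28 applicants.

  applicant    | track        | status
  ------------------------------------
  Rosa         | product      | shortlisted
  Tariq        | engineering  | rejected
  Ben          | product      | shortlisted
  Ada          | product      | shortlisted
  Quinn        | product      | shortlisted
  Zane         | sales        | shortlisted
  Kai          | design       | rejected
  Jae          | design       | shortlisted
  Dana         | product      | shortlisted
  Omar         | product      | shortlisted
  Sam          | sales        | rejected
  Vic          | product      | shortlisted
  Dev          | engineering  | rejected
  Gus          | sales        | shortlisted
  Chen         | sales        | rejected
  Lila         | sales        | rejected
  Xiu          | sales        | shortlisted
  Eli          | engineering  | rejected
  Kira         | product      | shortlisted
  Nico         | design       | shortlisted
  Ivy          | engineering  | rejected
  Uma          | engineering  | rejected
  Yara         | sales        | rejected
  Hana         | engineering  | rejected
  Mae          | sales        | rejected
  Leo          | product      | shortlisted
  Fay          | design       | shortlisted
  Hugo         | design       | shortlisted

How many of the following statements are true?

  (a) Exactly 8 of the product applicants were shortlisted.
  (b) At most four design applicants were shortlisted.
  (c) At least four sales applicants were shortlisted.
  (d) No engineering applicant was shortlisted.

2

(a) product: |A| = 9, |A ∩ B| = 9; needs |A ∩ B| = 8 — false.
(b) design: |A| = 5, |A ∩ B| = 4; needs |A ∩ B| ≤ 4 — true.
(c) sales: |A| = 8, |A ∩ B| = 3; needs |A ∩ B| ≥ 4 — false.
(d) engineering: |A| = 6, |A ∩ B| = 0; needs A ∩ B = ∅ (|A ∩ B| = 0) — true.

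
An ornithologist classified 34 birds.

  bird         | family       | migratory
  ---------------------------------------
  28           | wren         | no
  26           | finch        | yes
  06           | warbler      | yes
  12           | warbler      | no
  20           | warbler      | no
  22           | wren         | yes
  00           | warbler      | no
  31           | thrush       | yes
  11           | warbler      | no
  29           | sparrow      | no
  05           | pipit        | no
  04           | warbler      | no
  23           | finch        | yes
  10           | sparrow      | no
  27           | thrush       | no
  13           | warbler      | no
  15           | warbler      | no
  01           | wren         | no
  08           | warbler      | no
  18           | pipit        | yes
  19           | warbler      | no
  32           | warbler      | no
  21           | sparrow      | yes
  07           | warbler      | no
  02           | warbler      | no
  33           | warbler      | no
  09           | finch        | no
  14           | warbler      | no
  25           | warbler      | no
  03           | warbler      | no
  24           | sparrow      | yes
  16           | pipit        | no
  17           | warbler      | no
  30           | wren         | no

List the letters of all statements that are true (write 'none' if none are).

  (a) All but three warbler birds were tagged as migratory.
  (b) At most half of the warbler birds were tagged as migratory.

|A| = 18, |A ∩ B| = 1, |A ∖ B| = 17.
(a) |A ∖ B| = 3: fails.
(b) |A ∩ B| ≤ |A ∖ B|: holds.

(b)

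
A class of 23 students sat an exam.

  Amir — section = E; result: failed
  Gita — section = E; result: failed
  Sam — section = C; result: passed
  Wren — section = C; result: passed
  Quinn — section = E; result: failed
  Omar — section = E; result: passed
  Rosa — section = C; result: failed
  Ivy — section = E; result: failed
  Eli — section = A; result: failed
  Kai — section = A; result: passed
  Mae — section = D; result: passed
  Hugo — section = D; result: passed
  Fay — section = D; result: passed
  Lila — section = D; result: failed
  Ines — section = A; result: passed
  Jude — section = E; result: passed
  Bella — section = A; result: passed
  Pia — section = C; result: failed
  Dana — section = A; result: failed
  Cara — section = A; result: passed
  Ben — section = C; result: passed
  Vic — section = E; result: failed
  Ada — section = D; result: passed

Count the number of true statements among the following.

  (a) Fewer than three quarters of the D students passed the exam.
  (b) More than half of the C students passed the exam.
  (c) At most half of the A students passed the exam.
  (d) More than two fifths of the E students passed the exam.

(a) D: |A| = 5, |A ∩ B| = 4; needs |A ∩ B| / |A| < 3/4 — false.
(b) C: |A| = 5, |A ∩ B| = 3; needs |A ∩ B| > |A ∖ B| — true.
(c) A: |A| = 6, |A ∩ B| = 4; needs |A ∩ B| ≤ |A ∖ B| — false.
(d) E: |A| = 7, |A ∩ B| = 2; needs |A ∩ B| / |A| > 2/5 — false.

1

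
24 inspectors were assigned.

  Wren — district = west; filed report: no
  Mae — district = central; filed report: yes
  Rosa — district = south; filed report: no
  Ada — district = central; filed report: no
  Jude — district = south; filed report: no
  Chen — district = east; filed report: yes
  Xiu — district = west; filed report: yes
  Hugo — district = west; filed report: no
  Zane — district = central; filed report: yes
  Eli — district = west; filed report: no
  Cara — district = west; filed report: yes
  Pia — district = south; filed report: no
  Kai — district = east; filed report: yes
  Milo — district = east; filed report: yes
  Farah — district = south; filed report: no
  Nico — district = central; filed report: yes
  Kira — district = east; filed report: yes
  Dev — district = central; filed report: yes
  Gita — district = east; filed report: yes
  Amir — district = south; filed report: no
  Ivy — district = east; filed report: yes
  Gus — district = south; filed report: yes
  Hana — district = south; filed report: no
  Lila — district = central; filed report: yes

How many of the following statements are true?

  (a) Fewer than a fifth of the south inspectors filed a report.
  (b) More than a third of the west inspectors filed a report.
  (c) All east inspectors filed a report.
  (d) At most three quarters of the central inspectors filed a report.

(a) south: |A| = 7, |A ∩ B| = 1; needs |A ∩ B| / |A| < 1/5 — true.
(b) west: |A| = 5, |A ∩ B| = 2; needs |A ∩ B| / |A| > 1/3 — true.
(c) east: |A| = 6, |A ∩ B| = 6; needs A ⊆ B, i.e. every element of A is in B (|A ∖ B| = 0) — true.
(d) central: |A| = 6, |A ∩ B| = 5; needs |A ∩ B| / |A| ≤ 3/4 — false.

3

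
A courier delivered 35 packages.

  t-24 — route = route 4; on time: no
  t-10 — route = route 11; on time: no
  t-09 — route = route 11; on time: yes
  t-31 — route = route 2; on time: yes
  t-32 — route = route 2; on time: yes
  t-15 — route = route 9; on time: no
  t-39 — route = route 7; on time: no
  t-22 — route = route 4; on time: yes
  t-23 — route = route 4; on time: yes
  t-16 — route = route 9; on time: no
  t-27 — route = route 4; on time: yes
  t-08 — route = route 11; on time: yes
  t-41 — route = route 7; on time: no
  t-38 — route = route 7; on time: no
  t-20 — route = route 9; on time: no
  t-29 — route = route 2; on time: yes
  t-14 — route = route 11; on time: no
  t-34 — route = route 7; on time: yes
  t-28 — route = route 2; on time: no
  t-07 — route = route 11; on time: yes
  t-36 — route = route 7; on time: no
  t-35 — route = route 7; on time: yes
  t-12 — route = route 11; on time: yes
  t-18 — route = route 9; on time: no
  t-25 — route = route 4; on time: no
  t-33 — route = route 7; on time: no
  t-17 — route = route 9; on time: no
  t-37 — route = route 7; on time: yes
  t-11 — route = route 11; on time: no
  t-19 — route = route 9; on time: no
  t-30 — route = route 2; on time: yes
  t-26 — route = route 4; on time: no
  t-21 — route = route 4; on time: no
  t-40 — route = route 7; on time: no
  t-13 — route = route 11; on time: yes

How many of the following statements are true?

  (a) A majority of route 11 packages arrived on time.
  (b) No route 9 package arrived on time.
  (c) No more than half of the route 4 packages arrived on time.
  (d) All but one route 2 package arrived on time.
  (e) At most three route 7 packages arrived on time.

(a) route 11: |A| = 8, |A ∩ B| = 5; needs |A ∩ B| > |A ∖ B| — true.
(b) route 9: |A| = 6, |A ∩ B| = 0; needs A ∩ B = ∅ (|A ∩ B| = 0) — true.
(c) route 4: |A| = 7, |A ∩ B| = 3; needs |A ∩ B| ≤ |A ∖ B| — true.
(d) route 2: |A| = 5, |A ∩ B| = 4; needs |A ∖ B| = 1 — true.
(e) route 7: |A| = 9, |A ∩ B| = 3; needs |A ∩ B| ≤ 3 — true.

5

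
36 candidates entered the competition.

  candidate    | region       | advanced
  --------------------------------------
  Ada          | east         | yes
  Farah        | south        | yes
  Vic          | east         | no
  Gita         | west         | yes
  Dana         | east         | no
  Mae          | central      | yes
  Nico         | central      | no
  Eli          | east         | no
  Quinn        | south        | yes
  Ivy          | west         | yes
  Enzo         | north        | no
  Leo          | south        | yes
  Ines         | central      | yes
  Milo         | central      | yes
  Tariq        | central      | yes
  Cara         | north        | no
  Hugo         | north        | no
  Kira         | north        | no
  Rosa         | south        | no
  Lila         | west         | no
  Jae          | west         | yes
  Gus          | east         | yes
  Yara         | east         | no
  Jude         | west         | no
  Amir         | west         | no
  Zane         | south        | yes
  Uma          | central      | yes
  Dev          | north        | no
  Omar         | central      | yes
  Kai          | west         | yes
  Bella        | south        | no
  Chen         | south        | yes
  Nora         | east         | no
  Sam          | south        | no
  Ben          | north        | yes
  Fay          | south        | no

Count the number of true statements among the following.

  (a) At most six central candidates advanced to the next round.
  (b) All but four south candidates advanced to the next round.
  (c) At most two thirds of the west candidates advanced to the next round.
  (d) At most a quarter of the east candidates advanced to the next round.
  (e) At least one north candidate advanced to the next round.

(a) central: |A| = 7, |A ∩ B| = 6; needs |A ∩ B| ≤ 6 — true.
(b) south: |A| = 9, |A ∩ B| = 5; needs |A ∖ B| = 4 — true.
(c) west: |A| = 7, |A ∩ B| = 4; needs |A ∩ B| / |A| ≤ 2/3 — true.
(d) east: |A| = 7, |A ∩ B| = 2; needs |A ∩ B| / |A| ≤ 1/4 — false.
(e) north: |A| = 6, |A ∩ B| = 1; needs A ∩ B ≠ ∅ (|A ∩ B| ≥ 1) — true.

4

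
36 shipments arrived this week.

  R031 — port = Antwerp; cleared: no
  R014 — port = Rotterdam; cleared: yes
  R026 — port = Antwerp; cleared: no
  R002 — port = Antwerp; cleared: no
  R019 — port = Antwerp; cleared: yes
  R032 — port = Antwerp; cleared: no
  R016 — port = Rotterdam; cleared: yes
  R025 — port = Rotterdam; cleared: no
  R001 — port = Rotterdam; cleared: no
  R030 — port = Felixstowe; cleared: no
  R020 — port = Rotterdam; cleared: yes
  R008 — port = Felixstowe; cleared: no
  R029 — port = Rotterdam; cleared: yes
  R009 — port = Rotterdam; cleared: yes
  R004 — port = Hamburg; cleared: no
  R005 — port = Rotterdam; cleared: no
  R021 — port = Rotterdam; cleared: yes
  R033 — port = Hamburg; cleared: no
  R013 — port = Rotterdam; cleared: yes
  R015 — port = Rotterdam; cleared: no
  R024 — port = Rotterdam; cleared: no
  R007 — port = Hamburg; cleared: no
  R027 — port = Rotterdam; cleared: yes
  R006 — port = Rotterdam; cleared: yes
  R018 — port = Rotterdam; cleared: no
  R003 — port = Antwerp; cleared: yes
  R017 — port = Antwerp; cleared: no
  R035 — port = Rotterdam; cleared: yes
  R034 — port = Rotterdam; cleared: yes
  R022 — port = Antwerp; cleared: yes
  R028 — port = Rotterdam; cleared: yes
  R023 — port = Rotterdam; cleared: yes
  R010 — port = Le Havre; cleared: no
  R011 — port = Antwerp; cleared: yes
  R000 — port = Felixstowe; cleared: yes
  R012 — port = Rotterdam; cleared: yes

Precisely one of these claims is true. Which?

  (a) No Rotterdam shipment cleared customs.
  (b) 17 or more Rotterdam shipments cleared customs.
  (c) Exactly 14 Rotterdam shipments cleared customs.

|A| = 20, |A ∩ B| = 14, |A ∖ B| = 6.
(a) requires A ∩ B = ∅ (|A ∩ B| = 0): false.
(b) requires |A ∩ B| ≥ 17: false.
(c) requires |A ∩ B| = 14: true.

(c)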